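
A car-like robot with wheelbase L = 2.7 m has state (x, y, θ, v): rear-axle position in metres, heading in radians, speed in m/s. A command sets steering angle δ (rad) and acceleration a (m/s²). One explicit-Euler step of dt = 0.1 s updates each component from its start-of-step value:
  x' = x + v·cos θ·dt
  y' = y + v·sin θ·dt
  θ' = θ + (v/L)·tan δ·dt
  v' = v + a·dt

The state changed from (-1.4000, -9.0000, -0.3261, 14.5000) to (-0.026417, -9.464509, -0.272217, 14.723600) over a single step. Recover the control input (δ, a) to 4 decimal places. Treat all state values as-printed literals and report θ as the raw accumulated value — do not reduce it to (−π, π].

δ = 0.1000, a = 2.2360

a = (v'−v)/dt = (0.223600)/0.1 = 2.2360
Δθ = θ'−θ = 0.053883;  (v·dt/L) = 14.5000·0.1/2.7 = 0.537037
tan δ = Δθ·L/(v·dt) = 0.100334  →  δ = 0.1000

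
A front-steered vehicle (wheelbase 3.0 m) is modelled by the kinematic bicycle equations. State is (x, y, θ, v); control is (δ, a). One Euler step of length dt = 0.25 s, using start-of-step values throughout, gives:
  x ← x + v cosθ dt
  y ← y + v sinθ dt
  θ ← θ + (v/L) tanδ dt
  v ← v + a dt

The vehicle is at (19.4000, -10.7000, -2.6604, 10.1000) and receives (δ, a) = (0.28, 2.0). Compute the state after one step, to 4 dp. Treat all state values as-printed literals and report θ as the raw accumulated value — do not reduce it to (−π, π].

(17.1617, -11.8687, -2.4184, 10.6000)

x' = 19.4000 + 10.1000·cos(-2.6604)·0.25 = 17.1617
y' = -10.7000 + 10.1000·sin(-2.6604)·0.25 = -11.8687
θ' = -2.6604 + (10.1000/3.0)·tan(0.28)·0.25 = -2.4184
v' = 10.1000 + 2.0000·0.25 = 10.6000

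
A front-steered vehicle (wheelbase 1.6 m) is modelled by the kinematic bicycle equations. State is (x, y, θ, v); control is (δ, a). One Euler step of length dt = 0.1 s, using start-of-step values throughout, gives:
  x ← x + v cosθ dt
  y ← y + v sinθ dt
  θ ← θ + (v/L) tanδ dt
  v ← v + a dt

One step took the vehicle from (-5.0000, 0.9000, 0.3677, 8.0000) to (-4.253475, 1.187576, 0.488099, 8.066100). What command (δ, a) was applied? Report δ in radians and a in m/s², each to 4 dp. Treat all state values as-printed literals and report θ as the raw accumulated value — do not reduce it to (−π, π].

δ = 0.2363, a = 0.6610

a = (v'−v)/dt = (0.066100)/0.1 = 0.6610
Δθ = θ'−θ = 0.120399;  (v·dt/L) = 8.0000·0.1/1.6 = 0.500000
tan δ = Δθ·L/(v·dt) = 0.240798  →  δ = 0.2363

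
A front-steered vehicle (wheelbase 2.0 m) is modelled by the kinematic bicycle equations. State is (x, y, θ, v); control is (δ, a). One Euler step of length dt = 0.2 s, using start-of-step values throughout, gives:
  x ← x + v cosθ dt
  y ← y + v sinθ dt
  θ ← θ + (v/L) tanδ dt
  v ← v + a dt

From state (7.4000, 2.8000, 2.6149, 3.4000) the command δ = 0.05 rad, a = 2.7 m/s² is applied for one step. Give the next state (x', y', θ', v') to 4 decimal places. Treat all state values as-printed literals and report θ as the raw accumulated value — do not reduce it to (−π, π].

x' = 7.4000 + 3.4000·cos(2.6149)·0.2 = 6.8122
y' = 2.8000 + 3.4000·sin(2.6149)·0.2 = 3.1418
θ' = 2.6149 + (3.4000/2.0)·tan(0.05)·0.2 = 2.6319
v' = 3.4000 + 2.7000·0.2 = 3.9400

(6.8122, 3.1418, 2.6319, 3.9400)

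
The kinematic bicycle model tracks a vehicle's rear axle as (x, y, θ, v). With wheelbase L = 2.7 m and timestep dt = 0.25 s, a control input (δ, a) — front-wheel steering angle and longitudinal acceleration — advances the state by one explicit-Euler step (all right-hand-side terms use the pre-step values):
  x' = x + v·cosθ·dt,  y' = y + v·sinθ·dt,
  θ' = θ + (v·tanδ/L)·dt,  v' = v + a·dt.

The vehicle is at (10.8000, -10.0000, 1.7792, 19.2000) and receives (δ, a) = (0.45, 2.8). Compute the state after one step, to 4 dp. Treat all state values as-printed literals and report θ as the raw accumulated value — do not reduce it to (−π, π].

(9.8069, -5.3039, 2.6380, 19.9000)

x' = 10.8000 + 19.2000·cos(1.7792)·0.25 = 9.8069
y' = -10.0000 + 19.2000·sin(1.7792)·0.25 = -5.3039
θ' = 1.7792 + (19.2000/2.7)·tan(0.45)·0.25 = 2.6380
v' = 19.2000 + 2.8000·0.25 = 19.9000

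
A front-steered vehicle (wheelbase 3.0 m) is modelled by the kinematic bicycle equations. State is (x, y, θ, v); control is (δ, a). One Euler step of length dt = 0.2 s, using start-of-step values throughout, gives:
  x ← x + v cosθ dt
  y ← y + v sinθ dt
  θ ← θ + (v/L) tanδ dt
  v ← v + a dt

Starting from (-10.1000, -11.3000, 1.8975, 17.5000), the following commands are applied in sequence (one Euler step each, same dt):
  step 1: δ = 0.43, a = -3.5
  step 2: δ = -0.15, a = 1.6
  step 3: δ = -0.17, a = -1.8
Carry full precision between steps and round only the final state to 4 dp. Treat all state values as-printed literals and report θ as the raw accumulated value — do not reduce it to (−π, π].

after step 1 (δ=0.43, a=-3.5): (-11.223230, -7.985131, 2.432558, 16.800000)
after step 2 (δ=-0.15, a=1.6): (-13.773439, -5.797430, 2.263286, 17.120000)
after step 3 (δ=-0.17, a=-1.8): (-15.959511, -3.162119, 2.067369, 16.760000)

(-15.9595, -3.1621, 2.0674, 16.7600)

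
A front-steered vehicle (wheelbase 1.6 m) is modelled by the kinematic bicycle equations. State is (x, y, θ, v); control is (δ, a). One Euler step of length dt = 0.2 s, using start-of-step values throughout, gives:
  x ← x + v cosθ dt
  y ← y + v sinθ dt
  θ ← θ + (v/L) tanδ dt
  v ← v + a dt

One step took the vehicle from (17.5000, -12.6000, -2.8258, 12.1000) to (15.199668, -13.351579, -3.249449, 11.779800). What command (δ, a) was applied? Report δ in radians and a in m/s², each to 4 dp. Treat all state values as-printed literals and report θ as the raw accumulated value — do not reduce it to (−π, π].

δ = -0.2731, a = -1.6010

a = (v'−v)/dt = (-0.320200)/0.2 = -1.6010
Δθ = θ'−θ = -0.423649;  (v·dt/L) = 12.1000·0.2/1.6 = 1.512500
tan δ = Δθ·L/(v·dt) = -0.280099  →  δ = -0.2731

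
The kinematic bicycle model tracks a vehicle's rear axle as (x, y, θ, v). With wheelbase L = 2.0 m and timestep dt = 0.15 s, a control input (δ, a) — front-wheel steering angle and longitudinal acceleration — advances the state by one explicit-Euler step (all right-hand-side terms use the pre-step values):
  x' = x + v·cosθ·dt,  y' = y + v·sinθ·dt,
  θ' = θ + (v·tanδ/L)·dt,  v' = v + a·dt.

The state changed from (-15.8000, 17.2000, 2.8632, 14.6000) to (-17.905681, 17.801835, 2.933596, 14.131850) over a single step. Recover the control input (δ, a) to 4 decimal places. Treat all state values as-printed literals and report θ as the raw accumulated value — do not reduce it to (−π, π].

δ = 0.0642, a = -3.1210

a = (v'−v)/dt = (-0.468150)/0.15 = -3.1210
Δθ = θ'−θ = 0.070396;  (v·dt/L) = 14.6000·0.15/2.0 = 1.095000
tan δ = Δθ·L/(v·dt) = 0.064289  →  δ = 0.0642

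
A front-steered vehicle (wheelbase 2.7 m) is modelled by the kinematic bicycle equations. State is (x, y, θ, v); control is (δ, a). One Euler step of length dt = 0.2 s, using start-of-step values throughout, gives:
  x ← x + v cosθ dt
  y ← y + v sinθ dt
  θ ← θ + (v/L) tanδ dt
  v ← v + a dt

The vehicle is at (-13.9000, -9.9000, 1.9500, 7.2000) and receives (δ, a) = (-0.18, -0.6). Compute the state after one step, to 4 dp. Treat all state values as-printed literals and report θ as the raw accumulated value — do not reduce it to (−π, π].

x' = -13.9000 + 7.2000·cos(1.9500)·0.2 = -14.4331
y' = -9.9000 + 7.2000·sin(1.9500)·0.2 = -8.5623
θ' = 1.9500 + (7.2000/2.7)·tan(-0.18)·0.2 = 1.8529
v' = 7.2000 − 0.6000·0.2 = 7.0800

(-14.4331, -8.5623, 1.8529, 7.0800)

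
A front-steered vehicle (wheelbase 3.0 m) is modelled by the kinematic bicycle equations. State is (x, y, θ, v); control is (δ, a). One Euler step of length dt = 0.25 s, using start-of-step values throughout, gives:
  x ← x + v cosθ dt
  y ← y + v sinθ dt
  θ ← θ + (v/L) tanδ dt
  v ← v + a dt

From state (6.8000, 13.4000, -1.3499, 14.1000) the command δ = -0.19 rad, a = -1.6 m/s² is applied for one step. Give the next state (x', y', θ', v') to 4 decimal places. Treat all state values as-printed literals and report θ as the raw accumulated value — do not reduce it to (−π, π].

x' = 6.8000 + 14.1000·cos(-1.3499)·0.25 = 7.5723
y' = 13.4000 + 14.1000·sin(-1.3499)·0.25 = 9.9607
θ' = -1.3499 + (14.1000/3.0)·tan(-0.19)·0.25 = -1.5759
v' = 14.1000 − 1.6000·0.25 = 13.7000

(7.5723, 9.9607, -1.5759, 13.7000)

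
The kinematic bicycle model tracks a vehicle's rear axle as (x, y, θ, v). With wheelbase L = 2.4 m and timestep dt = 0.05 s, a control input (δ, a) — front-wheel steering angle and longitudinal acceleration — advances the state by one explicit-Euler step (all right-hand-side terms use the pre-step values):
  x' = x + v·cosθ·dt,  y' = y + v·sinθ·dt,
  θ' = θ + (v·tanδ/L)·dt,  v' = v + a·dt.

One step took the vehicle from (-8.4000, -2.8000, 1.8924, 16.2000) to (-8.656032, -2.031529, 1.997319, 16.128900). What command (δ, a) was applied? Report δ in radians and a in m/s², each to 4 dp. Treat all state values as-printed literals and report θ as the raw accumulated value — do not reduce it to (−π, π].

a = (v'−v)/dt = (-0.071100)/0.05 = -1.4220
Δθ = θ'−θ = 0.104919;  (v·dt/L) = 16.2000·0.05/2.4 = 0.337500
tan δ = Δθ·L/(v·dt) = 0.310871  →  δ = 0.3014

δ = 0.3014, a = -1.4220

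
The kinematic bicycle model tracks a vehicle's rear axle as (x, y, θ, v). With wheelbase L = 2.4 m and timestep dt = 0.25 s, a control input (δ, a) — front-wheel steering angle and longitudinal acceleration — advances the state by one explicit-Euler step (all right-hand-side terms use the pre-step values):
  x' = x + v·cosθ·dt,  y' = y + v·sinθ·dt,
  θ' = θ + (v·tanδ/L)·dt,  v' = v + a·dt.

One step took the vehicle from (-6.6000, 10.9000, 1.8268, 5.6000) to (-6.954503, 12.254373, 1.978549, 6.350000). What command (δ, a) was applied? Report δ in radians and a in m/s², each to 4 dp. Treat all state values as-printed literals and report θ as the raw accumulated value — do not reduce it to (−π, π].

δ = 0.2545, a = 3.0000

a = (v'−v)/dt = (0.750000)/0.25 = 3.0000
Δθ = θ'−θ = 0.151749;  (v·dt/L) = 5.6000·0.25/2.4 = 0.583333
tan δ = Δθ·L/(v·dt) = 0.260141  →  δ = 0.2545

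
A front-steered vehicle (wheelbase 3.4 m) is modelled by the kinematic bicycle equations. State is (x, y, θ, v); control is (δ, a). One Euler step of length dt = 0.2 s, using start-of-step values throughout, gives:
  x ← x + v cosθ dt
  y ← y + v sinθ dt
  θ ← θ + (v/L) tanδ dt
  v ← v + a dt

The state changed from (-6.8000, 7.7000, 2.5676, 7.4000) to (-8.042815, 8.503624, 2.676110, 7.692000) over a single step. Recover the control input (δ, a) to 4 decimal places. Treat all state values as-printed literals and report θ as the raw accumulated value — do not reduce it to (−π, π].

δ = 0.2443, a = 1.4600

a = (v'−v)/dt = (0.292000)/0.2 = 1.4600
Δθ = θ'−θ = 0.108510;  (v·dt/L) = 7.4000·0.2/3.4 = 0.435294
tan δ = Δθ·L/(v·dt) = 0.249280  →  δ = 0.2443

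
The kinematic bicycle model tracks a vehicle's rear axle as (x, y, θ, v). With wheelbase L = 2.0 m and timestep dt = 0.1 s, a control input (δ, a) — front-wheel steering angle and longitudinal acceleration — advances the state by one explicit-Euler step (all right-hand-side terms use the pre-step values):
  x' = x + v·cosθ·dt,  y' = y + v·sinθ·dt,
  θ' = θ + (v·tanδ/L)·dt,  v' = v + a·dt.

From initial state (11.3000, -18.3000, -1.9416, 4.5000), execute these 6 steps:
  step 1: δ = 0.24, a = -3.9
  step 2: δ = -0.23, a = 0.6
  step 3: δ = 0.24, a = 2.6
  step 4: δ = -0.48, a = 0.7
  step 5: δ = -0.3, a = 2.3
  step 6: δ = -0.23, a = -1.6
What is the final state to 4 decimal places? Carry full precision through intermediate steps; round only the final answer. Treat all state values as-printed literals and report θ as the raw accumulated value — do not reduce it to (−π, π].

(10.3119, -20.7463, -2.1239, 4.5700)

after step 1 (δ=0.24, a=-3.9): (11.136936, -18.719416, -1.886539, 4.110000)
after step 2 (δ=-0.23, a=0.6): (11.009311, -19.110099, -1.934655, 4.170000)
after step 3 (δ=0.24, a=2.6): (10.860908, -19.499798, -1.883632, 4.430000)
after step 4 (δ=-0.48, a=0.7): (10.724571, -19.921297, -1.998947, 4.500000)
after step 5 (δ=-0.3, a=2.3): (10.537736, -20.330678, -2.068548, 4.730000)
after step 6 (δ=-0.23, a=-1.6): (10.311902, -20.746283, -2.123923, 4.570000)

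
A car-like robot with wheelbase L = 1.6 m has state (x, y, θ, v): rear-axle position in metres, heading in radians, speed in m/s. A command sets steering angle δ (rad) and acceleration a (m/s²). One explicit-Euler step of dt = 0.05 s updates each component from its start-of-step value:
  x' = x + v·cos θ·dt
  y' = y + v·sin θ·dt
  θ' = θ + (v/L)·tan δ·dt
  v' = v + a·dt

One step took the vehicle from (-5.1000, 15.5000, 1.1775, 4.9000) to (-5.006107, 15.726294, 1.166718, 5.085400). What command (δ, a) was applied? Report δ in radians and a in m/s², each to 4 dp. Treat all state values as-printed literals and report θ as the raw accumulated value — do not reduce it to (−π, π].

δ = -0.0703, a = 3.7080

a = (v'−v)/dt = (0.185400)/0.05 = 3.7080
Δθ = θ'−θ = -0.010782;  (v·dt/L) = 4.9000·0.05/1.6 = 0.153125
tan δ = Δθ·L/(v·dt) = -0.070413  →  δ = -0.0703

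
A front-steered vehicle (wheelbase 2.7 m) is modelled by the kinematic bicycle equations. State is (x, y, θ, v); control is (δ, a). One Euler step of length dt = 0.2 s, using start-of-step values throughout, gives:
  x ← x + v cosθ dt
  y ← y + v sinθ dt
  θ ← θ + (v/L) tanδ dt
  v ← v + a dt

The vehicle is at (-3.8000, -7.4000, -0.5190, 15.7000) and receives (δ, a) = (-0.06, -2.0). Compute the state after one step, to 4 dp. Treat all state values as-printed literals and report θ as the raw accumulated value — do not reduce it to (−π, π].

(-1.0735, -8.9575, -0.5889, 15.3000)

x' = -3.8000 + 15.7000·cos(-0.5190)·0.2 = -1.0735
y' = -7.4000 + 15.7000·sin(-0.5190)·0.2 = -8.9575
θ' = -0.5190 + (15.7000/2.7)·tan(-0.06)·0.2 = -0.5889
v' = 15.7000 − 2.0000·0.2 = 15.3000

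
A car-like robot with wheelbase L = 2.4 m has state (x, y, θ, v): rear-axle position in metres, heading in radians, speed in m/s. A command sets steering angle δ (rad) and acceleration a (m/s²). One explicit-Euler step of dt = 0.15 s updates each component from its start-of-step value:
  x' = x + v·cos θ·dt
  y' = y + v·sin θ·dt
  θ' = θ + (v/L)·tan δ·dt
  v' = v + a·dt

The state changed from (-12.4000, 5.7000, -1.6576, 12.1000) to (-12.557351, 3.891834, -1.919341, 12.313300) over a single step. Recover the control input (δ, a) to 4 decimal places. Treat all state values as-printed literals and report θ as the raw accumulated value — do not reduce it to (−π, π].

δ = -0.3332, a = 1.4220

a = (v'−v)/dt = (0.213300)/0.15 = 1.4220
Δθ = θ'−θ = -0.261741;  (v·dt/L) = 12.1000·0.15/2.4 = 0.756250
tan δ = Δθ·L/(v·dt) = -0.346104  →  δ = -0.3332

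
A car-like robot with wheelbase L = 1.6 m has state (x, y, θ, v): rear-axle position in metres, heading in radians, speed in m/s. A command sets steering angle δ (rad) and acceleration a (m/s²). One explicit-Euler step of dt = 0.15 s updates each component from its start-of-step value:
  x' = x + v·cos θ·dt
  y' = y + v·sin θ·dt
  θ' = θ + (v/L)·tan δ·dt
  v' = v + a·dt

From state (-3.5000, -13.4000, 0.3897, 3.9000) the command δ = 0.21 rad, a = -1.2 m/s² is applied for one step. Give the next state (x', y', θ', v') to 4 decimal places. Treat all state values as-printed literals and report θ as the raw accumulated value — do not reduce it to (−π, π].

(-2.9589, -13.1778, 0.4676, 3.7200)

x' = -3.5000 + 3.9000·cos(0.3897)·0.15 = -2.9589
y' = -13.4000 + 3.9000·sin(0.3897)·0.15 = -13.1778
θ' = 0.3897 + (3.9000/1.6)·tan(0.21)·0.15 = 0.4676
v' = 3.9000 − 1.2000·0.15 = 3.7200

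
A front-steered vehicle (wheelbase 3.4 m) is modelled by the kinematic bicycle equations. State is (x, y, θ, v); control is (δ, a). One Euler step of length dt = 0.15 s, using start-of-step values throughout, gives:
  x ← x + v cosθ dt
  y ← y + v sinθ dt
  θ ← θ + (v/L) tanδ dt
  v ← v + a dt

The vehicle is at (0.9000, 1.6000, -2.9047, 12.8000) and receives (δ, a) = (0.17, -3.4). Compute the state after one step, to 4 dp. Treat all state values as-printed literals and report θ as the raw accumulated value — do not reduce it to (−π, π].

x' = 0.9000 + 12.8000·cos(-2.9047)·0.15 = -0.9664
y' = 1.6000 + 12.8000·sin(-2.9047)·0.15 = 1.1494
θ' = -2.9047 + (12.8000/3.4)·tan(0.17)·0.15 = -2.8078
v' = 12.8000 − 3.4000·0.15 = 12.2900

(-0.9664, 1.1494, -2.8078, 12.2900)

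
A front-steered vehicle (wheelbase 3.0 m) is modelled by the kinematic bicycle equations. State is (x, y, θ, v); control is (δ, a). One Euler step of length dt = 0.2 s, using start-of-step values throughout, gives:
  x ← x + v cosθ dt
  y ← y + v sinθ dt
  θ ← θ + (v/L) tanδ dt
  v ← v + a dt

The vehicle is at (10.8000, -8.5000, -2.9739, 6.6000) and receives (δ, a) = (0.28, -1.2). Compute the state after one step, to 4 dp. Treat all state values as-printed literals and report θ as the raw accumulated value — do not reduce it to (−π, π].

(9.4985, -8.7203, -2.8474, 6.3600)

x' = 10.8000 + 6.6000·cos(-2.9739)·0.2 = 9.4985
y' = -8.5000 + 6.6000·sin(-2.9739)·0.2 = -8.7203
θ' = -2.9739 + (6.6000/3.0)·tan(0.28)·0.2 = -2.8474
v' = 6.6000 − 1.2000·0.2 = 6.3600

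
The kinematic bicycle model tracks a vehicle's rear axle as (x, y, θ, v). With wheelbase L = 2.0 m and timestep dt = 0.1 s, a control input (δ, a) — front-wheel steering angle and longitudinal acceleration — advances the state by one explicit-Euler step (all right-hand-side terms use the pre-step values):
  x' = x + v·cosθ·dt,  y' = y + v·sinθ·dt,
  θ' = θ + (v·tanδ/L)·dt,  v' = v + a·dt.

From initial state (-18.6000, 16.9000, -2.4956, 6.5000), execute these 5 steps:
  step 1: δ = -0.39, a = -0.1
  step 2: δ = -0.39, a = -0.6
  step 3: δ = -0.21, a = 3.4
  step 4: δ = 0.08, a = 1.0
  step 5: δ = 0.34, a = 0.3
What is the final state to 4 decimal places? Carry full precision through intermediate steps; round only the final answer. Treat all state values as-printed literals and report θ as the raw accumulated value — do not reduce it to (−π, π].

(-21.5749, 15.5182, -2.6825, 6.9000)

after step 1 (δ=-0.39, a=-0.1): (-19.119027, 16.508706, -2.629193, 6.490000)
after step 2 (δ=-0.39, a=-0.6): (-19.684676, 16.190520, -2.762580, 6.430000)
after step 3 (δ=-0.21, a=3.4): (-20.282043, 15.952608, -2.831105, 6.770000)
after step 4 (δ=0.08, a=1.0): (-20.926672, 15.745769, -2.803968, 6.870000)
after step 5 (δ=0.34, a=0.3): (-21.574886, 15.518203, -2.682459, 6.900000)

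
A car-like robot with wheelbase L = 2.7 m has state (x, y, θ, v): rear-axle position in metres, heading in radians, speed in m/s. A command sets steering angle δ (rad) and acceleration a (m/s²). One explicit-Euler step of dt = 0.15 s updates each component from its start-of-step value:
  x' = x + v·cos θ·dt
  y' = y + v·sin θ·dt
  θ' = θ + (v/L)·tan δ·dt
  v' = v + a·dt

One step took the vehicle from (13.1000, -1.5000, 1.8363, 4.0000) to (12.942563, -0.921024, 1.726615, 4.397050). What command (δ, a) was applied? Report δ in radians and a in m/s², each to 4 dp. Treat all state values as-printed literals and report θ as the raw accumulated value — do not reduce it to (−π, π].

a = (v'−v)/dt = (0.397050)/0.15 = 2.6470
Δθ = θ'−θ = -0.109685;  (v·dt/L) = 4.0000·0.15/2.7 = 0.222222
tan δ = Δθ·L/(v·dt) = -0.493583  →  δ = -0.4585

δ = -0.4585, a = 2.6470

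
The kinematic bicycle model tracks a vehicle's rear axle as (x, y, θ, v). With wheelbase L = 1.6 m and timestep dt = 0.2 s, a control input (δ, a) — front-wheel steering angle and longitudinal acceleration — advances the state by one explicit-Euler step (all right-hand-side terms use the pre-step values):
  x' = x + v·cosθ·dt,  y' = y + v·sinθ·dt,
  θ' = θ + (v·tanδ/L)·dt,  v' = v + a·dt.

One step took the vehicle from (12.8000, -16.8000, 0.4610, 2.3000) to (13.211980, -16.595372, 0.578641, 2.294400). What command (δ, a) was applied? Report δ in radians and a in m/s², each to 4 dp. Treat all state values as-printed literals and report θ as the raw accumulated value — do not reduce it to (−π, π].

δ = 0.3884, a = -0.0280

a = (v'−v)/dt = (-0.005600)/0.2 = -0.0280
Δθ = θ'−θ = 0.117641;  (v·dt/L) = 2.3000·0.2/1.6 = 0.287500
tan δ = Δθ·L/(v·dt) = 0.409186  →  δ = 0.3884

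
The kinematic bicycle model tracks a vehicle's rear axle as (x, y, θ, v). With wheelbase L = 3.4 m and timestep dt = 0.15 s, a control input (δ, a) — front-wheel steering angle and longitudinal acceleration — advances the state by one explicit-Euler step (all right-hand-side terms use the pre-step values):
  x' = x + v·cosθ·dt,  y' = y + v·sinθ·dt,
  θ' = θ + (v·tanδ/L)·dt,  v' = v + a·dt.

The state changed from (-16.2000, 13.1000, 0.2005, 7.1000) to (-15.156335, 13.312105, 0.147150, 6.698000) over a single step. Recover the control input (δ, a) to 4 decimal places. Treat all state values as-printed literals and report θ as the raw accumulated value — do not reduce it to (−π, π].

δ = -0.1687, a = -2.6800

a = (v'−v)/dt = (-0.402000)/0.15 = -2.6800
Δθ = θ'−θ = -0.053350;  (v·dt/L) = 7.1000·0.15/3.4 = 0.313235
tan δ = Δθ·L/(v·dt) = -0.170319  →  δ = -0.1687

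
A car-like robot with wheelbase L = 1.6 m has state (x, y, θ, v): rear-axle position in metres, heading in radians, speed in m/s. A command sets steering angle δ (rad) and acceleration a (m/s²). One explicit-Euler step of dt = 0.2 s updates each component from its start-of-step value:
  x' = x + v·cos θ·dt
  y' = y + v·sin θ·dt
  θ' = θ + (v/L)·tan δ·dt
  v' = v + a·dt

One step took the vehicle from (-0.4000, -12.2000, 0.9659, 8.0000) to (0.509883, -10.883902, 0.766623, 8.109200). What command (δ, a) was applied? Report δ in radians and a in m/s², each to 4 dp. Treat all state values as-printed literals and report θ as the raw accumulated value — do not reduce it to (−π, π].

a = (v'−v)/dt = (0.109200)/0.2 = 0.5460
Δθ = θ'−θ = -0.199277;  (v·dt/L) = 8.0000·0.2/1.6 = 1.000000
tan δ = Δθ·L/(v·dt) = -0.199277  →  δ = -0.1967

δ = -0.1967, a = 0.5460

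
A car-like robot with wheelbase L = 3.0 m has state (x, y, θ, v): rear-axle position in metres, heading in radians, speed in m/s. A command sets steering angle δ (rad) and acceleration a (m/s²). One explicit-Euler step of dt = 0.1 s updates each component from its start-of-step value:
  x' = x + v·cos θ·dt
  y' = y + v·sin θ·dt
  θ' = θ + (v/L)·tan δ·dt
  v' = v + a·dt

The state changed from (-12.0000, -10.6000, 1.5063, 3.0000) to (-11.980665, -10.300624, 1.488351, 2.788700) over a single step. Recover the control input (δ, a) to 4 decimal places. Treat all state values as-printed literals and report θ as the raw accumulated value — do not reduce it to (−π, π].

δ = -0.1776, a = -2.1130

a = (v'−v)/dt = (-0.211300)/0.1 = -2.1130
Δθ = θ'−θ = -0.017949;  (v·dt/L) = 3.0000·0.1/3.0 = 0.100000
tan δ = Δθ·L/(v·dt) = -0.179490  →  δ = -0.1776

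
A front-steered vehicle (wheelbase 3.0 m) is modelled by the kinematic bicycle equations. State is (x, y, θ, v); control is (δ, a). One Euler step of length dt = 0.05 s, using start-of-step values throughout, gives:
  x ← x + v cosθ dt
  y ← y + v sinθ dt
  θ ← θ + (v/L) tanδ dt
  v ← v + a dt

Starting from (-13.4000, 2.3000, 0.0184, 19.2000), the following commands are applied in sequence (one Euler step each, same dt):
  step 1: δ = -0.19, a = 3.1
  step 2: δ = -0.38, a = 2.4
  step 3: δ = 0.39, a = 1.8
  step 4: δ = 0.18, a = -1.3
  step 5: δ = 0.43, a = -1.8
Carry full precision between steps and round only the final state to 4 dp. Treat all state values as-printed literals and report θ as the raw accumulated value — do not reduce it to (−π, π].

after step 1 (δ=-0.19, a=3.1): (-12.440163, 2.317663, -0.043142, 19.355000)
after step 2 (δ=-0.38, a=2.4): (-11.473313, 2.275925, -0.171986, 19.475000)
after step 3 (δ=0.39, a=1.8): (-10.513929, 2.109278, -0.038565, 19.565000)
after step 4 (δ=0.18, a=-1.3): (-9.536406, 2.071561, 0.020773, 19.500000)
after step 5 (δ=0.43, a=-1.8): (-8.561617, 2.091813, 0.169824, 19.410000)

(-8.5616, 2.0918, 0.1698, 19.4100)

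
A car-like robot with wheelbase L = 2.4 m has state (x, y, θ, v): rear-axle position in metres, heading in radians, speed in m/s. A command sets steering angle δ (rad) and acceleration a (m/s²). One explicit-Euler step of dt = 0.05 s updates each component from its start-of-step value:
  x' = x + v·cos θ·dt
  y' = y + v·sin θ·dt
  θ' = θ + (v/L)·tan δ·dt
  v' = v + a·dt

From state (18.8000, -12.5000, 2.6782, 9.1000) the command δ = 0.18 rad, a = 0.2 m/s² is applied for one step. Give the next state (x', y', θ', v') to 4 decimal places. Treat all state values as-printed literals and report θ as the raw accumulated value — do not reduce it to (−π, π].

(18.3930, -12.2966, 2.7127, 9.1100)

x' = 18.8000 + 9.1000·cos(2.6782)·0.05 = 18.3930
y' = -12.5000 + 9.1000·sin(2.6782)·0.05 = -12.2966
θ' = 2.6782 + (9.1000/2.4)·tan(0.18)·0.05 = 2.7127
v' = 9.1000 + 0.2000·0.05 = 9.1100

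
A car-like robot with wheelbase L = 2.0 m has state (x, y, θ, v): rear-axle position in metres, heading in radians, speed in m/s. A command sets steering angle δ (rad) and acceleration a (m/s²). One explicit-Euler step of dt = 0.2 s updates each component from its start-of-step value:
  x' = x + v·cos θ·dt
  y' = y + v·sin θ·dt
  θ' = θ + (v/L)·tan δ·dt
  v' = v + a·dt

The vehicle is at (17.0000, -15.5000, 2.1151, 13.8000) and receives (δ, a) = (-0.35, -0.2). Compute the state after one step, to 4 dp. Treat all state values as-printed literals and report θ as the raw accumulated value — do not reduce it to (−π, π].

x' = 17.0000 + 13.8000·cos(2.1151)·0.2 = 15.5708
y' = -15.5000 + 13.8000·sin(2.1151)·0.2 = -13.1389
θ' = 2.1151 + (13.8000/2.0)·tan(-0.35)·0.2 = 1.6114
v' = 13.8000 − 0.2000·0.2 = 13.7600

(15.5708, -13.1389, 1.6114, 13.7600)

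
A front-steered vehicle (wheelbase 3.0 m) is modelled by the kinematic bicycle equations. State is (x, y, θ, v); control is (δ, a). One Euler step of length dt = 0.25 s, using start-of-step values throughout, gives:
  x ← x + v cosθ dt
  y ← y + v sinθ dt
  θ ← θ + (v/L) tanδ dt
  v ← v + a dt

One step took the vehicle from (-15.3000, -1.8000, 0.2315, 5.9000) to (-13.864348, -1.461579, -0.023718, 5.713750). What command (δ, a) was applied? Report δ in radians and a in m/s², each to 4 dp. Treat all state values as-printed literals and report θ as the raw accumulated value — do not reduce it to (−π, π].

a = (v'−v)/dt = (-0.186250)/0.25 = -0.7450
Δθ = θ'−θ = -0.255218;  (v·dt/L) = 5.9000·0.25/3.0 = 0.491667
tan δ = Δθ·L/(v·dt) = -0.519087  →  δ = -0.4788

δ = -0.4788, a = -0.7450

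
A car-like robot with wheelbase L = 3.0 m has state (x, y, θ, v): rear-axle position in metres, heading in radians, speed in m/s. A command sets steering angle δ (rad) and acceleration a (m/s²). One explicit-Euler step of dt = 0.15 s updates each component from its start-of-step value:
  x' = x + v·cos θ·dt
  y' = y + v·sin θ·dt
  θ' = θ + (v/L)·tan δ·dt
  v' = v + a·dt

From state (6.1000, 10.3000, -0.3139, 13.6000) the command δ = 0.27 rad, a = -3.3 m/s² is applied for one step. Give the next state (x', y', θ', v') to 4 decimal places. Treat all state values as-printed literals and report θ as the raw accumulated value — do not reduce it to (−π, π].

(8.0403, 9.6701, -0.1257, 13.1050)

x' = 6.1000 + 13.6000·cos(-0.3139)·0.15 = 8.0403
y' = 10.3000 + 13.6000·sin(-0.3139)·0.15 = 9.6701
θ' = -0.3139 + (13.6000/3.0)·tan(0.27)·0.15 = -0.1257
v' = 13.6000 − 3.3000·0.15 = 13.1050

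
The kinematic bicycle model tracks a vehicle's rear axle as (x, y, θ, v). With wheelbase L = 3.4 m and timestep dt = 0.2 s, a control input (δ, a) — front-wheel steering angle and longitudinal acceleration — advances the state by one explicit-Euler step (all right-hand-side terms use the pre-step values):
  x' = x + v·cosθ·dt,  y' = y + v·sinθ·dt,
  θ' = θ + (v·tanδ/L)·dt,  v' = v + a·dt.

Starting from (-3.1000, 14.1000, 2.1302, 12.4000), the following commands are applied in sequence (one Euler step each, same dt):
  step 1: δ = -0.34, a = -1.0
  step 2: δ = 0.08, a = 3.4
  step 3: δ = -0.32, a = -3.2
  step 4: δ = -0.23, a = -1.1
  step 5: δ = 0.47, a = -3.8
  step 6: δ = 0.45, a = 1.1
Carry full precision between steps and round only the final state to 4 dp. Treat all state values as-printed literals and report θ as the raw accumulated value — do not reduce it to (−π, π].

after step 1 (δ=-0.34, a=-1.0): (-4.416089, 16.201978, 1.872180, 12.200000)
after step 2 (δ=0.08, a=3.4): (-5.140383, 18.531999, 1.929715, 12.880000)
after step 3 (δ=-0.32, a=-3.2): (-6.045233, 20.943849, 1.678639, 12.240000)
after step 4 (δ=-0.23, a=-1.1): (-6.308719, 23.377628, 1.510055, 12.020000)
after step 5 (δ=0.47, a=-3.8): (-6.162788, 25.777195, 1.869217, 11.260000)
after step 6 (δ=0.45, a=1.1): (-6.824901, 27.929661, 2.189170, 11.480000)

(-6.8249, 27.9297, 2.1892, 11.4800)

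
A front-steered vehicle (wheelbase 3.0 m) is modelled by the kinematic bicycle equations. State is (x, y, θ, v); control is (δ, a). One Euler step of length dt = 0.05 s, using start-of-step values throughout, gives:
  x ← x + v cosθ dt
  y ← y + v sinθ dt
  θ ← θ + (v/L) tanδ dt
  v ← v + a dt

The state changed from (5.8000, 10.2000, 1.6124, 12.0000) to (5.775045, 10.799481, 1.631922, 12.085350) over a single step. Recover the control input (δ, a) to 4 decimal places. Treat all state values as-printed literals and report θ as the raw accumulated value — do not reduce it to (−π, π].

δ = 0.0973, a = 1.7070

a = (v'−v)/dt = (0.085350)/0.05 = 1.7070
Δθ = θ'−θ = 0.019522;  (v·dt/L) = 12.0000·0.05/3.0 = 0.200000
tan δ = Δθ·L/(v·dt) = 0.097610  →  δ = 0.0973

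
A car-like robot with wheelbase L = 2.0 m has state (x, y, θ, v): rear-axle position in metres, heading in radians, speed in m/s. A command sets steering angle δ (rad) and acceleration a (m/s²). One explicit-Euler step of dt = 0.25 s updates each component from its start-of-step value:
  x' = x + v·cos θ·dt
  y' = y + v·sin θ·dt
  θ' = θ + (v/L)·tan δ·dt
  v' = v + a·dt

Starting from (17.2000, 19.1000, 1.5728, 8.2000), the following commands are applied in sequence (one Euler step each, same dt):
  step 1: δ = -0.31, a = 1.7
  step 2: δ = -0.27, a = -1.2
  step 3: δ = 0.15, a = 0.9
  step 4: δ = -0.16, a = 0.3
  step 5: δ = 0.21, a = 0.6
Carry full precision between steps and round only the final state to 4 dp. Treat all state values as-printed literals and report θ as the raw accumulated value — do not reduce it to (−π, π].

after step 1 (δ=-0.31, a=1.7): (17.195892, 21.149996, 1.244464, 8.625000)
after step 2 (δ=-0.27, a=-1.2): (17.887123, 23.192449, 0.946084, 8.325000)
after step 3 (δ=0.15, a=0.9): (19.104371, 24.880617, 1.103360, 8.550000)
after step 4 (δ=-0.16, a=0.3): (20.067527, 26.788819, 0.930885, 8.625000)
after step 5 (δ=0.21, a=0.6): (21.355076, 28.518452, 1.160679, 8.775000)

(21.3551, 28.5185, 1.1607, 8.7750)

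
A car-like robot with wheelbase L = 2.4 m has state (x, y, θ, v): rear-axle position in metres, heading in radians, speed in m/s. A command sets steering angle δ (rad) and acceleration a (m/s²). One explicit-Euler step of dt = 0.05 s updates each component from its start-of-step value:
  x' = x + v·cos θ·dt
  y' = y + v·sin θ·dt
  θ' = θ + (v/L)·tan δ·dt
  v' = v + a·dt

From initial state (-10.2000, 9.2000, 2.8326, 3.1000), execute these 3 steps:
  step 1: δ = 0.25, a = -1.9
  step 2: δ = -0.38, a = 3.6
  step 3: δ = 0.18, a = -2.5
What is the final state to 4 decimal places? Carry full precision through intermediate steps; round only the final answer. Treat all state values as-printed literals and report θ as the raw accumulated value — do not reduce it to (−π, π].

(-10.6428, 9.3402, 2.8362, 3.0600)

after step 1 (δ=0.25, a=-1.9): (-10.347659, 9.247135, 2.849091, 3.005000)
after step 2 (δ=-0.38, a=3.6): (-10.491527, 9.290460, 2.824086, 3.185000)
after step 3 (δ=0.18, a=-2.5): (-10.642818, 9.340177, 2.836160, 3.060000)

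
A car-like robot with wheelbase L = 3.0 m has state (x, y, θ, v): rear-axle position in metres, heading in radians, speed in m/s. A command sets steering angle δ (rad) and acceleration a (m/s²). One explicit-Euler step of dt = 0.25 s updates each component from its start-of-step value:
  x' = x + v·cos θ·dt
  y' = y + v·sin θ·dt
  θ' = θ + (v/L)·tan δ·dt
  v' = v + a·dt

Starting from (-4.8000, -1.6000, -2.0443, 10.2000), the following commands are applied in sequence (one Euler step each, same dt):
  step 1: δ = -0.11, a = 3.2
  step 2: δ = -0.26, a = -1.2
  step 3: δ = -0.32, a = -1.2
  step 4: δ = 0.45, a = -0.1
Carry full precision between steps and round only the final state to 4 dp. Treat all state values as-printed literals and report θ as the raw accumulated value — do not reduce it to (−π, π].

after step 1 (δ=-0.11, a=3.2): (-5.962819, -3.869439, -2.138179, 11.000000)
after step 2 (δ=-0.26, a=-1.2): (-7.440742, -6.188543, -2.382032, 10.700000)
after step 3 (δ=-0.32, a=-1.2): (-9.380488, -8.030556, -2.677521, 10.400000)
after step 4 (δ=0.45, a=-0.1): (-11.705505, -9.194297, -2.258873, 10.375000)

(-11.7055, -9.1943, -2.2589, 10.3750)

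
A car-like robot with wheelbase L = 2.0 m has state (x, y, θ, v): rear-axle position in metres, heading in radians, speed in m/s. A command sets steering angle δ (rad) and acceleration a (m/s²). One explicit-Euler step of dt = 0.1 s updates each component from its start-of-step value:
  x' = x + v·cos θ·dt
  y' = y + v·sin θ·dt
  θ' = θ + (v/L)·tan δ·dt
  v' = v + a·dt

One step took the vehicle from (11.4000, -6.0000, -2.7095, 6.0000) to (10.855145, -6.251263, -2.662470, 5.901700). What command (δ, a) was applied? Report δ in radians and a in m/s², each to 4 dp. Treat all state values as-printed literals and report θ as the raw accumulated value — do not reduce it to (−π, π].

δ = 0.1555, a = -0.9830

a = (v'−v)/dt = (-0.098300)/0.1 = -0.9830
Δθ = θ'−θ = 0.047030;  (v·dt/L) = 6.0000·0.1/2.0 = 0.300000
tan δ = Δθ·L/(v·dt) = 0.156767  →  δ = 0.1555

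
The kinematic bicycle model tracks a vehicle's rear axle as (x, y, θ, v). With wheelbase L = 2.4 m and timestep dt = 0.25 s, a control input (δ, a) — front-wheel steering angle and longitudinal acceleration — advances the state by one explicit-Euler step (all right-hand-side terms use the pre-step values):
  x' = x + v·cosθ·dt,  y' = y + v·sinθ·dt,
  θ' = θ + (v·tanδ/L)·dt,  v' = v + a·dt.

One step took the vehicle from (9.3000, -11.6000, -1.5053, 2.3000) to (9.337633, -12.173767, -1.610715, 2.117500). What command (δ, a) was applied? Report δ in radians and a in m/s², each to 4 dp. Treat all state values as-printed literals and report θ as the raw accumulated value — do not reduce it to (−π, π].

δ = -0.4145, a = -0.7300

a = (v'−v)/dt = (-0.182500)/0.25 = -0.7300
Δθ = θ'−θ = -0.105415;  (v·dt/L) = 2.3000·0.25/2.4 = 0.239583
tan δ = Δθ·L/(v·dt) = -0.439993  →  δ = -0.4145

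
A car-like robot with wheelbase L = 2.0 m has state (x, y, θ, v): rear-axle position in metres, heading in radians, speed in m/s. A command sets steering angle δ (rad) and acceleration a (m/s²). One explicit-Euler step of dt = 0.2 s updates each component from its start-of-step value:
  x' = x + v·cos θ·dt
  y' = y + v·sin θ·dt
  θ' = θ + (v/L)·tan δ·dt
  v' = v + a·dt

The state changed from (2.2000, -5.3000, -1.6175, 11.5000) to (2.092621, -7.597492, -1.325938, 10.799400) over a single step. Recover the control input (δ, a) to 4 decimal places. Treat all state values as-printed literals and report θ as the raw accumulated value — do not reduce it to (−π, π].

δ = 0.2483, a = -3.5030

a = (v'−v)/dt = (-0.700600)/0.2 = -3.5030
Δθ = θ'−θ = 0.291562;  (v·dt/L) = 11.5000·0.2/2.0 = 1.150000
tan δ = Δθ·L/(v·dt) = 0.253532  →  δ = 0.2483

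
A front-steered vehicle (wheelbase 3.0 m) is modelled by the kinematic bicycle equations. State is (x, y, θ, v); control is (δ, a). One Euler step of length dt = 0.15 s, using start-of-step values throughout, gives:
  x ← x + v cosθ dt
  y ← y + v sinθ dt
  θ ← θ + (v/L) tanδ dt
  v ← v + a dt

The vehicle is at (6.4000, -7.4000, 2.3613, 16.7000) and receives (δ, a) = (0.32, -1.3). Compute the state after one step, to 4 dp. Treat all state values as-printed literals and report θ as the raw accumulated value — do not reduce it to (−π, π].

(4.6197, -5.6378, 2.6380, 16.5050)

x' = 6.4000 + 16.7000·cos(2.3613)·0.15 = 4.6197
y' = -7.4000 + 16.7000·sin(2.3613)·0.15 = -5.6378
θ' = 2.3613 + (16.7000/3.0)·tan(0.32)·0.15 = 2.6380
v' = 16.7000 − 1.3000·0.15 = 16.5050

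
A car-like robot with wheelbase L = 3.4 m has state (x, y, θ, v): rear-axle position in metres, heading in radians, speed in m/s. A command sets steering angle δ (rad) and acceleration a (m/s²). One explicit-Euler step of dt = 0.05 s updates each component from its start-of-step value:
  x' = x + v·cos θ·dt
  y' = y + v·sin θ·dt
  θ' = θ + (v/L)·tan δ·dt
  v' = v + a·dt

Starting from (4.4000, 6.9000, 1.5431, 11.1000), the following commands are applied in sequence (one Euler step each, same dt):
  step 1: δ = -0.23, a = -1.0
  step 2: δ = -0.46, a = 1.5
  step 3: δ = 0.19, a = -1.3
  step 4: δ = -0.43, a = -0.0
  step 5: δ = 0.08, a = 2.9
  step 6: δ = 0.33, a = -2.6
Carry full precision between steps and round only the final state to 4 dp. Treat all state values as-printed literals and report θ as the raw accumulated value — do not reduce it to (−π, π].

(4.7989, 10.2004, 1.4507, 11.0750)

after step 1 (δ=-0.23, a=-1.0): (4.415369, 7.454787, 1.504880, 11.050000)
after step 2 (δ=-0.46, a=1.5): (4.451762, 8.006087, 1.424369, 11.125000)
after step 3 (δ=0.19, a=-1.3): (4.532922, 8.556385, 1.455833, 11.060000)
after step 4 (δ=-0.43, a=-0.0): (4.596356, 9.105734, 1.381240, 11.060000)
after step 5 (δ=0.08, a=2.9): (4.700554, 9.648829, 1.394279, 11.205000)
after step 6 (δ=0.33, a=-2.6): (4.798935, 10.200373, 1.450720, 11.075000)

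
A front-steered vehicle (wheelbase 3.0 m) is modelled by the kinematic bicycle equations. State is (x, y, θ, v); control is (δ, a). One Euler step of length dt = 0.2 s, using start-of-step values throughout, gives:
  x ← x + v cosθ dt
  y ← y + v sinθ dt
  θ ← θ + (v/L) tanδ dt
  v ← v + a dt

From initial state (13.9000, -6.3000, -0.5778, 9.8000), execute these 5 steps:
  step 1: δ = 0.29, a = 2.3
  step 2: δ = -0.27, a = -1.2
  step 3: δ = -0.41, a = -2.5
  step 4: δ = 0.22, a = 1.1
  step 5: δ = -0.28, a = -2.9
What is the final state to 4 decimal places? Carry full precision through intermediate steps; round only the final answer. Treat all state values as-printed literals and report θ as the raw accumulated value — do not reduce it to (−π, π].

(21.8326, -11.9534, -0.9073, 9.1600)

after step 1 (δ=0.29, a=2.3): (15.541826, -7.370517, -0.382837, 10.260000)
after step 2 (δ=-0.27, a=-1.2): (17.445279, -8.137049, -0.572140, 10.020000)
after step 3 (δ=-0.41, a=-2.5): (19.130131, -9.222079, -0.862473, 9.520000)
after step 4 (δ=0.22, a=1.1): (20.368799, -10.668079, -0.720549, 9.740000)
after step 5 (δ=-0.28, a=-2.9): (21.832611, -11.953365, -0.907268, 9.160000)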